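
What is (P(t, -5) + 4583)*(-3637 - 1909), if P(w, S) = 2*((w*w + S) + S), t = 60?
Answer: -65237598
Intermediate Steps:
P(w, S) = 2*w² + 4*S (P(w, S) = 2*((w² + S) + S) = 2*((S + w²) + S) = 2*(w² + 2*S) = 2*w² + 4*S)
(P(t, -5) + 4583)*(-3637 - 1909) = ((2*60² + 4*(-5)) + 4583)*(-3637 - 1909) = ((2*3600 - 20) + 4583)*(-5546) = ((7200 - 20) + 4583)*(-5546) = (7180 + 4583)*(-5546) = 11763*(-5546) = -65237598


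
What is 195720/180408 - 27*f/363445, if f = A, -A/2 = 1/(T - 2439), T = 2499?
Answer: 29639007403/27320160650 ≈ 1.0849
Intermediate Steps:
A = -1/30 (A = -2/(2499 - 2439) = -2/60 = -2*1/60 = -1/30 ≈ -0.033333)
f = -1/30 ≈ -0.033333
195720/180408 - 27*f/363445 = 195720/180408 - 27*(-1/30)/363445 = 195720*(1/180408) + (9/10)*(1/363445) = 8155/7517 + 9/3634450 = 29639007403/27320160650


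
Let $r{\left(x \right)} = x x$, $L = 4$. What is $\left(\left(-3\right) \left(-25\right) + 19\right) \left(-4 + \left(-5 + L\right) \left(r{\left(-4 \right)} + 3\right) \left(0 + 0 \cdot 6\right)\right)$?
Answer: $-376$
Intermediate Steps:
$r{\left(x \right)} = x^{2}$
$\left(\left(-3\right) \left(-25\right) + 19\right) \left(-4 + \left(-5 + L\right) \left(r{\left(-4 \right)} + 3\right) \left(0 + 0 \cdot 6\right)\right) = \left(\left(-3\right) \left(-25\right) + 19\right) \left(-4 + \left(-5 + 4\right) \left(\left(-4\right)^{2} + 3\right) \left(0 + 0 \cdot 6\right)\right) = \left(75 + 19\right) \left(-4 + - (16 + 3) \left(0 + 0\right)\right) = 94 \left(-4 + \left(-1\right) 19 \cdot 0\right) = 94 \left(-4 - 0\right) = 94 \left(-4 + 0\right) = 94 \left(-4\right) = -376$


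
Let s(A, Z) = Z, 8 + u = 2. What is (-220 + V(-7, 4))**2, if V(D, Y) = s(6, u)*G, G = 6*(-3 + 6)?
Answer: 107584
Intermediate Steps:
u = -6 (u = -8 + 2 = -6)
G = 18 (G = 6*3 = 18)
V(D, Y) = -108 (V(D, Y) = -6*18 = -108)
(-220 + V(-7, 4))**2 = (-220 - 108)**2 = (-328)**2 = 107584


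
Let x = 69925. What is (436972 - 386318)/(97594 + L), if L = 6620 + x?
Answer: 50654/174139 ≈ 0.29088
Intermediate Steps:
L = 76545 (L = 6620 + 69925 = 76545)
(436972 - 386318)/(97594 + L) = (436972 - 386318)/(97594 + 76545) = 50654/174139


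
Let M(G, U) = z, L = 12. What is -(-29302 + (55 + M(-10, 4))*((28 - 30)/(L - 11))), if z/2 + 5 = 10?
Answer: 29432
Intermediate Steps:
z = 10 (z = -10 + 2*10 = -10 + 20 = 10)
M(G, U) = 10
-(-29302 + (55 + M(-10, 4))*((28 - 30)/(L - 11))) = -(-29302 + (55 + 10)*((28 - 30)/(12 - 11))) = -(-29302 + 65*(-2/1)) = -(-29302 + 65*(-2*1)) = -(-29302 + 65*(-2)) = -(-29302 - 130) = -1*(-29432) = 29432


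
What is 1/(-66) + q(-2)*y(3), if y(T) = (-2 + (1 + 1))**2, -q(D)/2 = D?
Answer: -1/66 ≈ -0.015152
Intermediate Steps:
q(D) = -2*D
y(T) = 0 (y(T) = (-2 + 2)**2 = 0**2 = 0)
1/(-66) + q(-2)*y(3) = 1/(-66) - 2*(-2)*0 = -1/66 + 4*0 = -1/66 + 0 = -1/66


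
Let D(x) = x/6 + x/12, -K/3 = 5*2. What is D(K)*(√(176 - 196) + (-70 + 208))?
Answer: -1035 - 15*I*√5 ≈ -1035.0 - 33.541*I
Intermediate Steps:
K = -30 (K = -15*2 = -3*10 = -30)
D(x) = x/4 (D(x) = x*(⅙) + x*(1/12) = x/6 + x/12 = x/4)
D(K)*(√(176 - 196) + (-70 + 208)) = ((¼)*(-30))*(√(176 - 196) + (-70 + 208)) = -15*(√(-20) + 138)/2 = -15*(2*I*√5 + 138)/2 = -15*(138 + 2*I*√5)/2 = -1035 - 15*I*√5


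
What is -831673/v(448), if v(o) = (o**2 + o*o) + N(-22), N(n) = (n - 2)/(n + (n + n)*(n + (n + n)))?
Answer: -1198440793/578428916 ≈ -2.0719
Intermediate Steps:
N(n) = (-2 + n)/(n + 6*n**2) (N(n) = (-2 + n)/(n + (2*n)*(n + 2*n)) = (-2 + n)/(n + (2*n)*(3*n)) = (-2 + n)/(n + 6*n**2))
v(o) = -12/1441 + 2*o**2 (v(o) = (o**2 + o*o) + (-2 - 22)/((-22)*(1 + 6*(-22))) = (o**2 + o**2) - 1/22*(-24)/(1 - 132) = 2*o**2 - 1/22*(-24)/(-131) = 2*o**2 - 1/22*(-1/131)*(-24) = 2*o**2 - 12/1441 = -12/1441 + 2*o**2)
-831673/v(448) = -831673/(-12/1441 + 2*448**2) = -831673/(-12/1441 + 2*200704) = -831673/(-12/1441 + 401408) = -831673/578428916/1441 = -831673*1441/578428916 = -1198440793/578428916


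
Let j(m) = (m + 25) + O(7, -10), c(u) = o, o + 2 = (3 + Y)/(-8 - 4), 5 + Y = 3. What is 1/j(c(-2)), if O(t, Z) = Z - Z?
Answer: 12/275 ≈ 0.043636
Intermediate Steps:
Y = -2 (Y = -5 + 3 = -2)
O(t, Z) = 0
o = -25/12 (o = -2 + (3 - 2)/(-8 - 4) = -2 + 1/(-12) = -2 + 1*(-1/12) = -2 - 1/12 = -25/12 ≈ -2.0833)
c(u) = -25/12
j(m) = 25 + m (j(m) = (m + 25) + 0 = (25 + m) + 0 = 25 + m)
1/j(c(-2)) = 1/(25 - 25/12) = 1/(275/12) = 12/275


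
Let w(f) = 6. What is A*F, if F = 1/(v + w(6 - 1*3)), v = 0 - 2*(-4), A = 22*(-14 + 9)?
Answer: -55/7 ≈ -7.8571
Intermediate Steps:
A = -110 (A = 22*(-5) = -110)
v = 8 (v = 0 + 8 = 8)
F = 1/14 (F = 1/(8 + 6) = 1/14 ≈ 0.071429)
A*F = -110*1/14 = -55/7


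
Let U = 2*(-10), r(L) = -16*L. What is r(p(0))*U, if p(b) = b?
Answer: 0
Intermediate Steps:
U = -20
r(p(0))*U = -16*0*(-20) = 0*(-20) = 0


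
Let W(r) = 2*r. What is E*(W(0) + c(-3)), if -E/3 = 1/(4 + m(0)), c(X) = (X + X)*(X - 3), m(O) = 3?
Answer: -108/7 ≈ -15.429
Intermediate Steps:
c(X) = 2*X*(-3 + X) (c(X) = (2*X)*(-3 + X) = 2*X*(-3 + X))
E = -3/7 (E = -3/(4 + 3) = -3/7 ≈ -0.42857)
E*(W(0) + c(-3)) = -3*(2*0 + 2*(-3)*(-3 - 3))/7 = -3*(0 + 2*(-3)*(-6))/7 = -3*(0 + 36)/7 = -3/7*36 = -108/7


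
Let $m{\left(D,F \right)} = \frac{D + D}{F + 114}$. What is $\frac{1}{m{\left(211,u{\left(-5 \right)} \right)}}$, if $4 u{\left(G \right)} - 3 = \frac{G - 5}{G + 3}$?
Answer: $\frac{58}{211} \approx 0.27488$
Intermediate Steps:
$u{\left(G \right)} = \frac{3}{4} + \frac{-5 + G}{4 \left(3 + G\right)}$ ($u{\left(G \right)} = \frac{3}{4} + \frac{\left(G - 5\right) \frac{1}{G + 3}}{4} = \frac{3}{4} + \frac{\left(-5 + G\right) \frac{1}{3 + G}}{4} = \frac{3}{4} + \frac{\frac{1}{3 + G} \left(-5 + G\right)}{4} = \frac{3}{4} + \frac{-5 + G}{4 \left(3 + G\right)}$)
$m{\left(D,F \right)} = \frac{2 D}{114 + F}$
$\frac{1}{m{\left(211,u{\left(-5 \right)} \right)}} = \frac{1}{2 \cdot 211 \frac{1}{114 + \frac{1 - 5}{3 - 5}}} = \frac{1}{2 \cdot 211 \frac{1}{114 + \frac{1}{-2} \left(-4\right)}} = \frac{1}{2 \cdot 211 \frac{1}{114 - -2}} = \frac{1}{2 \cdot 211 \frac{1}{114 + 2}} = \frac{1}{2 \cdot 211 \cdot \frac{1}{116}} = \frac{1}{\frac{211}{58}} = \frac{58}{211}$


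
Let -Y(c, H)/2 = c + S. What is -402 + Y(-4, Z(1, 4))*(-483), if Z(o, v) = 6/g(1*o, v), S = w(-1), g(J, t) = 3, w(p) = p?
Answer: -5232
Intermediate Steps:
S = -1
Z(o, v) = 2 (Z(o, v) = 6/3 = 6*(⅓) = 2)
Y(c, H) = 2 - 2*c (Y(c, H) = -2*(c - 1) = -2*(-1 + c) = 2 - 2*c)
-402 + Y(-4, Z(1, 4))*(-483) = -402 + (2 - 2*(-4))*(-483) = -402 + (2 + 8)*(-483) = -402 + 10*(-483) = -402 - 4830 = -5232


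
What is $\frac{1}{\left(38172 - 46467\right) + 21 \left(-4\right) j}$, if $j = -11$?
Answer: $- \frac{1}{7371} \approx -0.00013567$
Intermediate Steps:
$\frac{1}{\left(38172 - 46467\right) + 21 \left(-4\right) j} = \frac{1}{\left(38172 - 46467\right) + 21 \left(-4\right) \left(-11\right)} = \frac{1}{-8295 - -924} = \frac{1}{-8295 + 924} = \frac{1}{-7371} = - \frac{1}{7371}$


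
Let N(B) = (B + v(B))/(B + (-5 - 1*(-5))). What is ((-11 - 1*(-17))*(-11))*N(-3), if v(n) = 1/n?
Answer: -220/3 ≈ -73.333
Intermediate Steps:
N(B) = (B + 1/B)/B (N(B) = (B + 1/B)/(B + (-5 - 1*(-5))) = (B + 1/B)/(B + (-5 + 5)) = (B + 1/B)/(B + 0) = (B + 1/B)/B)
((-11 - 1*(-17))*(-11))*N(-3) = ((-11 - 1*(-17))*(-11))*(1 + (-3)**(-2)) = ((-11 + 17)*(-11))*(1 + 1/9) = (6*(-11))*(10/9) = -66*10/9 = -220/3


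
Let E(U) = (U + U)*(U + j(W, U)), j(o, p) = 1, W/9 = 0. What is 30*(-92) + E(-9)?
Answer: -2616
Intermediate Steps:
W = 0 (W = 9*0 = 0)
E(U) = 2*U*(1 + U) (E(U) = (U + U)*(U + 1) = (2*U)*(1 + U) = 2*U*(1 + U))
30*(-92) + E(-9) = 30*(-92) + 2*(-9)*(1 - 9) = -2760 + 2*(-9)*(-8) = -2760 + 144 = -2616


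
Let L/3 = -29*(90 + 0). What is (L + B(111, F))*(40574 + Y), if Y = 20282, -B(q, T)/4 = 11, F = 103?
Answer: -479180144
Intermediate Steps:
B(q, T) = -44 (B(q, T) = -4*11 = -44)
L = -7830 (L = 3*(-29*(90 + 0)) = 3*(-29*90) = 3*(-2610) = -7830)
(L + B(111, F))*(40574 + Y) = (-7830 - 44)*(40574 + 20282) = -7874*60856 = -479180144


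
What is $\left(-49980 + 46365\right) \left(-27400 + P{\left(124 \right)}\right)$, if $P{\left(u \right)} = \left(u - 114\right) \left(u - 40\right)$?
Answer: $96014400$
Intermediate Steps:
$P{\left(u \right)} = \left(-114 + u\right) \left(-40 + u\right)$
$\left(-49980 + 46365\right) \left(-27400 + P{\left(124 \right)}\right) = \left(-49980 + 46365\right) \left(-27400 + \left(4560 + 124^{2} - 19096\right)\right) = - 3615 \left(-27400 + \left(4560 + 15376 - 19096\right)\right) = - 3615 \left(-27400 + 840\right) = \left(-3615\right) \left(-26560\right) = 96014400$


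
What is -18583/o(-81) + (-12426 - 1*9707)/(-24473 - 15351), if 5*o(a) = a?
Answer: 3702039733/3225744 ≈ 1147.7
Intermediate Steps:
o(a) = a/5
-18583/o(-81) + (-12426 - 1*9707)/(-24473 - 15351) = -18583/((⅕)*(-81)) + (-12426 - 1*9707)/(-24473 - 15351) = -18583/(-81/5) + (-12426 - 9707)/(-39824) = -18583*(-5/81) - 22133*(-1/39824) = 92915/81 + 22133/39824 = 3702039733/3225744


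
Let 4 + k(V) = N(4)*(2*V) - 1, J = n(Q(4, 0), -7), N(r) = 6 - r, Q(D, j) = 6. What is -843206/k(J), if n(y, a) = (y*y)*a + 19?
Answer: 843206/937 ≈ 899.90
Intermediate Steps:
n(y, a) = 19 + a*y² (n(y, a) = y²*a + 19 = a*y² + 19 = 19 + a*y²)
J = -233 (J = 19 - 7*6² = 19 - 7*36 = 19 - 252 = -233)
k(V) = -5 + 4*V (k(V) = -4 + ((6 - 1*4)*(2*V) - 1) = -4 + ((6 - 4)*(2*V) - 1) = -4 + (2*(2*V) - 1) = -4 + (4*V - 1) = -4 + (-1 + 4*V) = -5 + 4*V)
-843206/k(J) = -843206/(-5 + 4*(-233)) = -843206/(-5 - 932) = -843206/(-937) = -843206*(-1/937) = 843206/937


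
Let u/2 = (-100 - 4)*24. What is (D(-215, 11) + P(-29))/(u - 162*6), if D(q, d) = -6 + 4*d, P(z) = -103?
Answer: 65/5964 ≈ 0.010899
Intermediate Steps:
u = -4992 (u = 2*((-100 - 4)*24) = 2*(-104*24) = 2*(-2496) = -4992)
(D(-215, 11) + P(-29))/(u - 162*6) = ((-6 + 4*11) - 103)/(-4992 - 162*6) = ((-6 + 44) - 103)/(-4992 - 972) = (38 - 103)/(-5964) = -65*(-1/5964) = 65/5964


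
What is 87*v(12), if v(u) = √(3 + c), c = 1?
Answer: 174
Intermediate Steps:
v(u) = 2 (v(u) = √(3 + 1) = √4 = 2)
87*v(12) = 87*2 = 174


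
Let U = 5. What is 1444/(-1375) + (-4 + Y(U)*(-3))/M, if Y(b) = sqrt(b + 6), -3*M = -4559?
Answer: -6599696/6268625 - 9*sqrt(11)/4559 ≈ -1.0594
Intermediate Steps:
M = 4559/3 (M = -1/3*(-4559) = 4559/3 ≈ 1519.7)
Y(b) = sqrt(6 + b)
1444/(-1375) + (-4 + Y(U)*(-3))/M = 1444/(-1375) + (-4 + sqrt(6 + 5)*(-3))/(4559/3) = 1444*(-1/1375) + (-4 + sqrt(11)*(-3))*(3/4559) = -1444/1375 + (-4 - 3*sqrt(11))*(3/4559) = -1444/1375 + (-12/4559 - 9*sqrt(11)/4559) = -6599696/6268625 - 9*sqrt(11)/4559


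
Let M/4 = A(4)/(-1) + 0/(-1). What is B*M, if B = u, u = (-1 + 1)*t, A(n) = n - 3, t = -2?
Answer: 0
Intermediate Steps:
A(n) = -3 + n
u = 0 (u = (-1 + 1)*(-2) = 0*(-2) = 0)
B = 0
M = -4 (M = 4*((-3 + 4)/(-1) + 0/(-1)) = 4*(1*(-1) + 0*(-1)) = 4*(-1 + 0) = 4*(-1) = -4)
B*M = 0*(-4) = 0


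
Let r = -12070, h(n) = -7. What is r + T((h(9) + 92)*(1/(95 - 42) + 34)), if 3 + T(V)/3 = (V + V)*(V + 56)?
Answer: 143617805279/2809 ≈ 5.1128e+7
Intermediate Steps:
T(V) = -9 + 6*V*(56 + V) (T(V) = -9 + 3*((V + V)*(V + 56)) = -9 + 3*((2*V)*(56 + V)) = -9 + 3*(2*V*(56 + V)) = -9 + 6*V*(56 + V))
r + T((h(9) + 92)*(1/(95 - 42) + 34)) = -12070 + (-9 + 6*((-7 + 92)*(1/(95 - 42) + 34))² + 336*((-7 + 92)*(1/(95 - 42) + 34))) = -12070 + (-9 + 6*(85*(1/53 + 34))² + 336*(85*(1/53 + 34))) = -12070 + (-9 + 6*(85*(1803/53))² + 336*(85*(1803/53))) = -12070 + (-9 + 6*(153255/53)² + 336*(153255/53)) = -12070 + (-9 + 6*(23487095025/2809) + 51493680/53) = -12070 + (-9 + 140922570150/2809 + 51493680/53) = -12070 + 143651709909/2809 = 143617805279/2809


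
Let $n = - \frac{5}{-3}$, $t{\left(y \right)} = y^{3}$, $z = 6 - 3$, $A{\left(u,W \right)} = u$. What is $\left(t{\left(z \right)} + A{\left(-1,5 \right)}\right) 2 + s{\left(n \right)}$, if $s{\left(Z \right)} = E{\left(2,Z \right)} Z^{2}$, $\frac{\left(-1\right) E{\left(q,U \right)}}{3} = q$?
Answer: $\frac{106}{3} \approx 35.333$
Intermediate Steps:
$z = 3$
$E{\left(q,U \right)} = - 3 q$
$n = \frac{5}{3}$ ($n = \left(-5\right) \left(- \frac{1}{3}\right) = \frac{5}{3} \approx 1.6667$)
$s{\left(Z \right)} = - 6 Z^{2}$ ($s{\left(Z \right)} = \left(-3\right) 2 Z^{2} = - 6 Z^{2}$)
$\left(t{\left(z \right)} + A{\left(-1,5 \right)}\right) 2 + s{\left(n \right)} = \left(3^{3} - 1\right) 2 - 6 \left(\frac{5}{3}\right)^{2} = \left(27 - 1\right) 2 - \frac{50}{3} = 26 \cdot 2 - \frac{50}{3} = 52 - \frac{50}{3} = \frac{106}{3}$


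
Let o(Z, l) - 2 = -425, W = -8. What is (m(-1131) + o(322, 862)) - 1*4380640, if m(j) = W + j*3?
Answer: -4384464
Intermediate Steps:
o(Z, l) = -423 (o(Z, l) = 2 - 425 = -423)
m(j) = -8 + 3*j (m(j) = -8 + j*3 = -8 + 3*j)
(m(-1131) + o(322, 862)) - 1*4380640 = ((-8 + 3*(-1131)) - 423) - 1*4380640 = ((-8 - 3393) - 423) - 4380640 = (-3401 - 423) - 4380640 = -3824 - 4380640 = -4384464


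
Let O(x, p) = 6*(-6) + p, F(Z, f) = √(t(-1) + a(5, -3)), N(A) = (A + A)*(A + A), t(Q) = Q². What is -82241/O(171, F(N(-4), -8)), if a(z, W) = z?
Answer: 493446/215 + 82241*√6/1290 ≈ 2451.3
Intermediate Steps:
N(A) = 4*A² (N(A) = (2*A)*(2*A) = 4*A²)
F(Z, f) = √6 (F(Z, f) = √((-1)² + 5) = √(1 + 5) = √6)
O(x, p) = -36 + p
-82241/O(171, F(N(-4), -8)) = -82241/(-36 + √6)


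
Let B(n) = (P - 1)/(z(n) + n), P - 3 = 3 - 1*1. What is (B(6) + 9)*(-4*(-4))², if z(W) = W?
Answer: 7168/3 ≈ 2389.3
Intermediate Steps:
P = 5 (P = 3 + (3 - 1*1) = 3 + (3 - 1) = 3 + 2 = 5)
B(n) = 2/n (B(n) = (5 - 1)/(n + n) = 4/((2*n)) = 4*(1/(2*n)) = 2/n)
(B(6) + 9)*(-4*(-4))² = (2/6 + 9)*(-4*(-4))² = (2*(⅙) + 9)*16² = (⅓ + 9)*256 = (28/3)*256 = 7168/3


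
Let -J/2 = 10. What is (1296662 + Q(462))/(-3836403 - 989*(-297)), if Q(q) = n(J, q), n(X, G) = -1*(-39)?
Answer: -1296701/3542670 ≈ -0.36602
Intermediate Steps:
J = -20 (J = -2*10 = -20)
n(X, G) = 39
Q(q) = 39
(1296662 + Q(462))/(-3836403 - 989*(-297)) = (1296662 + 39)/(-3836403 - 989*(-297)) = 1296701/(-3836403 + 293733) = 1296701/(-3542670) = 1296701*(-1/3542670) = -1296701/3542670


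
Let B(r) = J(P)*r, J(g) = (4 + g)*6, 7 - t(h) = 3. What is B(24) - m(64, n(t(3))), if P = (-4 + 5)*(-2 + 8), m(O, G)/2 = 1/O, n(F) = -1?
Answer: 46079/32 ≈ 1440.0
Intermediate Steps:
t(h) = 4 (t(h) = 7 - 1*3 = 7 - 3 = 4)
m(O, G) = 2/O
P = 6 (P = 1*6 = 6)
J(g) = 24 + 6*g
B(r) = 60*r (B(r) = (24 + 6*6)*r = (24 + 36)*r = 60*r)
B(24) - m(64, n(t(3))) = 60*24 - 2/64 = 1440 - 2/64 = 1440 - 1*1/32 = 1440 - 1/32 = 46079/32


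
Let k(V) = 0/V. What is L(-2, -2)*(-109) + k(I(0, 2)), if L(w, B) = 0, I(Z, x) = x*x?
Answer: 0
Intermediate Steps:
I(Z, x) = x²
k(V) = 0
L(-2, -2)*(-109) + k(I(0, 2)) = 0*(-109) + 0 = 0 + 0 = 0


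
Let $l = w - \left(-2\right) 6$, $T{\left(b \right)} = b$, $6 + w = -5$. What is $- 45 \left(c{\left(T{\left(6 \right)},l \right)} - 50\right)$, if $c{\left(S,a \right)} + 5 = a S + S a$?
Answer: $1935$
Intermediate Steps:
$w = -11$ ($w = -6 - 5 = -11$)
$l = 1$ ($l = -11 - \left(-2\right) 6 = -11 - -12 = -11 + 12 = 1$)
$c{\left(S,a \right)} = -5 + 2 S a$ ($c{\left(S,a \right)} = -5 + \left(a S + S a\right) = -5 + \left(S a + S a\right) = -5 + 2 S a$)
$- 45 \left(c{\left(T{\left(6 \right)},l \right)} - 50\right) = - 45 \left(\left(-5 + 2 \cdot 6 \cdot 1\right) - 50\right) = - 45 \left(\left(-5 + 12\right) - 50\right) = - 45 \left(7 - 50\right) = \left(-45\right) \left(-43\right) = 1935$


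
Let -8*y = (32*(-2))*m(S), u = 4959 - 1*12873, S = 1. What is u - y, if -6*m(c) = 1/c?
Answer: -23738/3 ≈ -7912.7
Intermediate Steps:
m(c) = -1/(6*c)
u = -7914 (u = 4959 - 12873 = -7914)
y = -4/3 (y = -32*(-2)*(-⅙/1)/8 = -(-8)*(-⅙*1) = -(-8)*(-1)/6 = -⅛*32/3 = -4/3 ≈ -1.3333)
u - y = -7914 - 1*(-4/3) = -7914 + 4/3 = -23738/3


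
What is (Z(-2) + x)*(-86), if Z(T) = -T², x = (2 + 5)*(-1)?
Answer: 946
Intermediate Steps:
x = -7 (x = 7*(-1) = -7)
(Z(-2) + x)*(-86) = (-1*(-2)² - 7)*(-86) = (-1*4 - 7)*(-86) = (-4 - 7)*(-86) = -11*(-86) = 946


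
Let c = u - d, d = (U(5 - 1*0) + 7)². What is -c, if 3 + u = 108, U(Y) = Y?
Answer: 39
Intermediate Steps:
u = 105 (u = -3 + 108 = 105)
d = 144 (d = ((5 - 1*0) + 7)² = ((5 + 0) + 7)² = (5 + 7)² = 12² = 144)
c = -39 (c = 105 - 1*144 = 105 - 144 = -39)
-c = -1*(-39) = 39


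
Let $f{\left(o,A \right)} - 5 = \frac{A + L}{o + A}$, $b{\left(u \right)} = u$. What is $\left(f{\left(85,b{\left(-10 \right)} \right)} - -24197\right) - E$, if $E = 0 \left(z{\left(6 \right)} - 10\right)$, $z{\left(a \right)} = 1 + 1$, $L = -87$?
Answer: $\frac{1815053}{75} \approx 24201.0$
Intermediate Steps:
$z{\left(a \right)} = 2$
$f{\left(o,A \right)} = 5 + \frac{-87 + A}{A + o}$ ($f{\left(o,A \right)} = 5 + \frac{A - 87}{o + A} = 5 + \frac{-87 + A}{A + o}$)
$E = 0$ ($E = 0 \left(2 - 10\right) = 0 \left(-8\right) = 0$)
$\left(f{\left(85,b{\left(-10 \right)} \right)} - -24197\right) - E = \left(\frac{-87 + 5 \cdot 85 + 6 \left(-10\right)}{-10 + 85} - -24197\right) - 0 = \left(\frac{-87 + 425 - 60}{75} + 24197\right) + 0 = \left(\frac{1}{75} \cdot 278 + 24197\right) + 0 = \left(\frac{278}{75} + 24197\right) + 0 = \frac{1815053}{75} + 0 = \frac{1815053}{75}$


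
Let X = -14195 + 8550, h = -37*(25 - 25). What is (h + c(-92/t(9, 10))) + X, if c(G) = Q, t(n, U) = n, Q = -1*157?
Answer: -5802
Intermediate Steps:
Q = -157
h = 0 (h = -37*0 = 0)
c(G) = -157
X = -5645
(h + c(-92/t(9, 10))) + X = (0 - 157) - 5645 = -157 - 5645 = -5802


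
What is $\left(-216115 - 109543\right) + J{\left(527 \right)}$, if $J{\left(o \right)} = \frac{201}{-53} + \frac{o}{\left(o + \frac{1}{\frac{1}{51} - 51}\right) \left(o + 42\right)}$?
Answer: $- \frac{791541736385175}{2430563729} \approx -3.2566 \cdot 10^{5}$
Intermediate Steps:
$J{\left(o \right)} = - \frac{201}{53} + \frac{o}{\left(42 + o\right) \left(- \frac{51}{2600} + o\right)}$ ($J{\left(o \right)} = 201 \left(- \frac{1}{53}\right) + \frac{o}{\left(o + \frac{1}{\frac{1}{51} - 51}\right) \left(42 + o\right)} = - \frac{201}{53} + \frac{o}{\left(o + \frac{1}{- \frac{2600}{51}}\right) \left(42 + o\right)} = - \frac{201}{53} + \frac{o}{\left(o - \frac{51}{2600}\right) \left(42 + o\right)} = - \frac{201}{53} + \frac{o}{\left(- \frac{51}{2600} + o\right) \left(42 + o\right)} = - \frac{201}{53} + \frac{o}{\left(42 + o\right) \left(- \frac{51}{2600} + o\right)}$)
$\left(-216115 - 109543\right) + J{\left(527 \right)} = \left(-216115 - 109543\right) + \frac{430542 - 11489205523 - 522600 \cdot 527^{2}}{53 \left(-2142 + 2600 \cdot 527^{2} + 109149 \cdot 527\right)} = -325658 + \frac{430542 - 11489205523 - 145141175400}{53 \left(-2142 + 2600 \cdot 277729 + 57521523\right)} = -325658 + \frac{430542 - 11489205523 - 145141175400}{53 \left(-2142 + 722095400 + 57521523\right)} = -325658 + \frac{1}{53} \cdot \frac{1}{779614781} \left(-156629950381\right) = -325658 - \frac{9213526493}{2430563729} = - \frac{791541736385175}{2430563729}$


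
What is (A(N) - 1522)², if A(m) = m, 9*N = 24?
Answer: 20775364/9 ≈ 2.3084e+6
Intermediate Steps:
N = 8/3 (N = (⅑)*24 = 8/3 ≈ 2.6667)
(A(N) - 1522)² = (8/3 - 1522)² = (-4558/3)² = 20775364/9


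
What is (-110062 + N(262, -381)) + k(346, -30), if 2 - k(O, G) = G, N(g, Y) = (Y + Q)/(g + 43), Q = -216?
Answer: -33559747/305 ≈ -1.1003e+5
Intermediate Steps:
N(g, Y) = (-216 + Y)/(43 + g) (N(g, Y) = (Y - 216)/(g + 43) = (-216 + Y)/(43 + g))
k(O, G) = 2 - G
(-110062 + N(262, -381)) + k(346, -30) = (-110062 + (-216 - 381)/(43 + 262)) + (2 - 1*(-30)) = (-110062 - 597/305) + (2 + 30) = (-110062 + (1/305)*(-597)) + 32 = (-110062 - 597/305) + 32 = -33569507/305 + 32 = -33559747/305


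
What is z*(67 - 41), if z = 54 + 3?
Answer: 1482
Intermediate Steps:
z = 57
z*(67 - 41) = 57*(67 - 41) = 57*26 = 1482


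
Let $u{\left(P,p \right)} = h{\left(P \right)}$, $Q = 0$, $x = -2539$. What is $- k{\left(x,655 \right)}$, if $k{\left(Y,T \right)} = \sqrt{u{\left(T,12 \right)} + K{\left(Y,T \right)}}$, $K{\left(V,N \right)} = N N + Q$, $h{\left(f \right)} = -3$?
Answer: $- \sqrt{429022} \approx -655.0$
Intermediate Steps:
$u{\left(P,p \right)} = -3$
$K{\left(V,N \right)} = N^{2}$ ($K{\left(V,N \right)} = N N + 0 = N^{2} + 0 = N^{2}$)
$k{\left(Y,T \right)} = \sqrt{-3 + T^{2}}$
$- k{\left(x,655 \right)} = - \sqrt{-3 + 655^{2}} = - \sqrt{-3 + 429025} = - \sqrt{429022}$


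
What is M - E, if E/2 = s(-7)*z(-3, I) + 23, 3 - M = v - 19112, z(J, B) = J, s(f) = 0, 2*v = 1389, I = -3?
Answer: 36749/2 ≈ 18375.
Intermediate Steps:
v = 1389/2 (v = (½)*1389 = 1389/2 ≈ 694.50)
M = 36841/2 (M = 3 - (1389/2 - 19112) = 3 - 1*(-36835/2) = 3 + 36835/2 = 36841/2 ≈ 18421.)
E = 46 (E = 2*(0*(-3) + 23) = 2*(0 + 23) = 2*23 = 46)
M - E = 36841/2 - 1*46 = 36841/2 - 46 = 36749/2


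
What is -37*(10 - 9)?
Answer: -37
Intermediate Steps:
-37*(10 - 9) = -37*1 = -37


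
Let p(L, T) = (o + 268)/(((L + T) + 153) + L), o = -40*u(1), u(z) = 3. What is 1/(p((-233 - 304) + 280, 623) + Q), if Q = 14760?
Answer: 131/1933634 ≈ 6.7748e-5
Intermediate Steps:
o = -120 (o = -40*3 = -120)
p(L, T) = 148/(153 + T + 2*L) (p(L, T) = (-120 + 268)/(((L + T) + 153) + L) = 148/((153 + L + T) + L) = 148/(153 + T + 2*L))
1/(p((-233 - 304) + 280, 623) + Q) = 1/(148/(153 + 623 + 2*((-233 - 304) + 280)) + 14760) = 1/(148/(153 + 623 + 2*(-537 + 280)) + 14760) = 1/(148/(153 + 623 + 2*(-257)) + 14760) = 1/(148/(153 + 623 - 514) + 14760) = 1/(148/262 + 14760) = 1/(148*(1/262) + 14760) = 1/(74/131 + 14760) = 1/(1933634/131) = 131/1933634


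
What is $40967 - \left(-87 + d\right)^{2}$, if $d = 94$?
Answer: $40918$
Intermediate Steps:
$40967 - \left(-87 + d\right)^{2} = 40967 - \left(-87 + 94\right)^{2} = 40967 - 7^{2} = 40967 - 49 = 40918$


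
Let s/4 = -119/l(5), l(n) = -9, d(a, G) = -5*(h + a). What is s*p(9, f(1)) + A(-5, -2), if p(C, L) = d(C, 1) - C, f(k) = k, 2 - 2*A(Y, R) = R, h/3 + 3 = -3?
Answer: 1906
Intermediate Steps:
h = -18 (h = -9 + 3*(-3) = -9 - 9 = -18)
A(Y, R) = 1 - R/2
d(a, G) = 90 - 5*a (d(a, G) = -5*(-18 + a) = 90 - 5*a)
p(C, L) = 90 - 6*C (p(C, L) = (90 - 5*C) - C = 90 - 6*C)
s = 476/9 (s = 4*(-119/(-9)) = 4*(-119*(-⅑)) = 4*(119/9) = 476/9 ≈ 52.889)
s*p(9, f(1)) + A(-5, -2) = 476*(90 - 6*9)/9 + (1 - ½*(-2)) = 476*(90 - 54)/9 + (1 + 1) = (476/9)*36 + 2 = 1904 + 2 = 1906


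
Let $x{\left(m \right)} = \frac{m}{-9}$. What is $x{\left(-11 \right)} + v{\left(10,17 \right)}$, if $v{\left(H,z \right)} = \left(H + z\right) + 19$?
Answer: $\frac{425}{9} \approx 47.222$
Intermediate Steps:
$v{\left(H,z \right)} = 19 + H + z$
$x{\left(m \right)} = - \frac{m}{9}$ ($x{\left(m \right)} = m \left(- \frac{1}{9}\right) = - \frac{m}{9}$)
$x{\left(-11 \right)} + v{\left(10,17 \right)} = \left(- \frac{1}{9}\right) \left(-11\right) + \left(19 + 10 + 17\right) = \frac{11}{9} + 46 = \frac{425}{9}$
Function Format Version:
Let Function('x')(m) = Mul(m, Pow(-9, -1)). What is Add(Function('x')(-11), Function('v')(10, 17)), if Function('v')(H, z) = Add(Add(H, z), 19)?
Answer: Rational(425, 9) ≈ 47.222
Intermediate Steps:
Function('v')(H, z) = Add(19, H, z)
Function('x')(m) = Mul(Rational(-1, 9), m) (Function('x')(m) = Mul(m, Rational(-1, 9)) = Mul(Rational(-1, 9), m))
Add(Function('x')(-11), Function('v')(10, 17)) = Add(Mul(Rational(-1, 9), -11), Add(19, 10, 17)) = Add(Rational(11, 9), 46) = Rational(425, 9)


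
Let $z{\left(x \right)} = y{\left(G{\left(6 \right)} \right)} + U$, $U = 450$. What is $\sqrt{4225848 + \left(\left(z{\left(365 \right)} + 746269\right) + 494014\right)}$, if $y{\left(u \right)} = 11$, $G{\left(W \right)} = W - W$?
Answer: $4 \sqrt{341662} \approx 2338.1$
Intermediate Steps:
$G{\left(W \right)} = 0$
$z{\left(x \right)} = 461$ ($z{\left(x \right)} = 11 + 450 = 461$)
$\sqrt{4225848 + \left(\left(z{\left(365 \right)} + 746269\right) + 494014\right)} = \sqrt{4225848 + \left(\left(461 + 746269\right) + 494014\right)} = \sqrt{4225848 + \left(746730 + 494014\right)} = \sqrt{4225848 + 1240744} = \sqrt{5466592} = 4 \sqrt{341662}$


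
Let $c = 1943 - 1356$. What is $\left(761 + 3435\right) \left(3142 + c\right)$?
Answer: $15646884$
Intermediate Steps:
$c = 587$ ($c = 1943 - 1356 = 587$)
$\left(761 + 3435\right) \left(3142 + c\right) = \left(761 + 3435\right) \left(3142 + 587\right) = 4196 \cdot 3729 = 15646884$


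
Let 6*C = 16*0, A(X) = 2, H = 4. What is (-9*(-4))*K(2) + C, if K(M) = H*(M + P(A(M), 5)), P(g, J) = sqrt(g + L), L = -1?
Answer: 432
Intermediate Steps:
C = 0 (C = (16*0)/6 = (1/6)*0 = 0)
P(g, J) = sqrt(-1 + g) (P(g, J) = sqrt(g - 1) = sqrt(-1 + g))
K(M) = 4 + 4*M (K(M) = 4*(M + sqrt(-1 + 2)) = 4*(M + sqrt(1)) = 4*(M + 1) = 4*(1 + M) = 4 + 4*M)
(-9*(-4))*K(2) + C = (-9*(-4))*(4 + 4*2) + 0 = 36*(4 + 8) + 0 = 36*12 + 0 = 432 + 0 = 432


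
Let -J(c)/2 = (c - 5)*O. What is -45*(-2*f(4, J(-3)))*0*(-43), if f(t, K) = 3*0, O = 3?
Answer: 0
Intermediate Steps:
J(c) = 30 - 6*c (J(c) = -2*(c - 5)*3 = -2*(-5 + c)*3 = -2*(-15 + 3*c) = 30 - 6*c)
f(t, K) = 0
-45*(-2*f(4, J(-3)))*0*(-43) = -45*(-2*0)*0*(-43) = -0*0*(-43) = -45*0*(-43) = 0*(-43) = 0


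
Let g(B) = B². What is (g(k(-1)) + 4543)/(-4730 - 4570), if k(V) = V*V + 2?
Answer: -1138/2325 ≈ -0.48946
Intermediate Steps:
k(V) = 2 + V² (k(V) = V² + 2 = 2 + V²)
(g(k(-1)) + 4543)/(-4730 - 4570) = ((2 + (-1)²)² + 4543)/(-4730 - 4570) = ((2 + 1)² + 4543)/(-9300) = (3² + 4543)*(-1/9300) = (9 + 4543)*(-1/9300) = 4552*(-1/9300) = -1138/2325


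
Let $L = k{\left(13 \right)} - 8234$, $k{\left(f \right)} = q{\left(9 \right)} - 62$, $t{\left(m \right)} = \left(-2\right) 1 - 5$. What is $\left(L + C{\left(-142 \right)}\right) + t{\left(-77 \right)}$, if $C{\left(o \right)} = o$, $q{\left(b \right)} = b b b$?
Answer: $-7716$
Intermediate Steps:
$q{\left(b \right)} = b^{3}$ ($q{\left(b \right)} = b^{2} b = b^{3}$)
$t{\left(m \right)} = -7$ ($t{\left(m \right)} = -2 - 5 = -7$)
$k{\left(f \right)} = 667$ ($k{\left(f \right)} = 9^{3} - 62 = 729 - 62 = 667$)
$L = -7567$ ($L = 667 - 8234 = -7567$)
$\left(L + C{\left(-142 \right)}\right) + t{\left(-77 \right)} = \left(-7567 - 142\right) - 7 = -7709 - 7 = -7716$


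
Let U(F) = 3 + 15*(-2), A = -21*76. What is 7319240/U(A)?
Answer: -7319240/27 ≈ -2.7108e+5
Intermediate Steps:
A = -1596
U(F) = -27 (U(F) = 3 - 30 = -27)
7319240/U(A) = 7319240/(-27) = 7319240*(-1/27) = -7319240/27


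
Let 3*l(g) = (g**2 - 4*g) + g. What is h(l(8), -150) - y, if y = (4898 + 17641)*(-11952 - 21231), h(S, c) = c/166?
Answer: 62076665796/83 ≈ 7.4791e+8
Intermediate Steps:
l(g) = -g + g**2/3 (l(g) = ((g**2 - 4*g) + g)/3 = (g**2 - 3*g)/3 = -g + g**2/3)
h(S, c) = c/166 (h(S, c) = c*(1/166) = c/166)
y = -747911637 (y = 22539*(-33183) = -747911637)
h(l(8), -150) - y = (1/166)*(-150) - 1*(-747911637) = -75/83 + 747911637 = 62076665796/83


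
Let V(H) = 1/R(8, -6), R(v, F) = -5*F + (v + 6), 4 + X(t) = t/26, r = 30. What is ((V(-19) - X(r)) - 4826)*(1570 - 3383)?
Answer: 5001760603/572 ≈ 8.7443e+6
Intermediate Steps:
X(t) = -4 + t/26
R(v, F) = 6 + v - 5*F (R(v, F) = -5*F + (6 + v) = 6 + v - 5*F)
V(H) = 1/44 (V(H) = 1/(6 + 8 - 5*(-6)) = 1/(6 + 8 + 30) = 1/44)
((V(-19) - X(r)) - 4826)*(1570 - 3383) = ((1/44 - (-4 + (1/26)*30)) - 4826)*(1570 - 3383) = ((1/44 - (-4 + 15/13)) - 4826)*(-1813) = ((1/44 - 1*(-37/13)) - 4826)*(-1813) = ((1/44 + 37/13) - 4826)*(-1813) = (1641/572 - 4826)*(-1813) = -2758831/572*(-1813) = 5001760603/572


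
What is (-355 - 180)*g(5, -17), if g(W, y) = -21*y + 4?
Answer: -193135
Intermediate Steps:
g(W, y) = 4 - 21*y
(-355 - 180)*g(5, -17) = (-355 - 180)*(4 - 21*(-17)) = -535*(4 + 357) = -535*361 = -193135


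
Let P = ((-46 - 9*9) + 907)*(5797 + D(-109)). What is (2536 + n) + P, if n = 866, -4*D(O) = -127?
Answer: 4549827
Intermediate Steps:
D(O) = 127/4 (D(O) = -1/4*(-127) = 127/4)
P = 4546425 (P = ((-46 - 9*9) + 907)*(5797 + 127/4) = ((-46 - 81) + 907)*(23315/4) = (-127 + 907)*(23315/4) = 780*(23315/4) = 4546425)
(2536 + n) + P = (2536 + 866) + 4546425 = 3402 + 4546425 = 4549827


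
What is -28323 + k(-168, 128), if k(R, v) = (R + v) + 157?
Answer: -28206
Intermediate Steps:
k(R, v) = 157 + R + v
-28323 + k(-168, 128) = -28323 + (157 - 168 + 128) = -28323 + 117 = -28206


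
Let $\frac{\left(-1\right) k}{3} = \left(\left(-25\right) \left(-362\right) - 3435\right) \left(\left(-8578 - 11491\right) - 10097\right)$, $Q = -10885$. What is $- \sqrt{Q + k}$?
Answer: $- \sqrt{508135385} \approx -22542.0$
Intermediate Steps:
$k = 508146270$ ($k = - 3 \left(\left(-25\right) \left(-362\right) - 3435\right) \left(\left(-8578 - 11491\right) - 10097\right) = - 3 \left(9050 - 3435\right) \left(\left(-8578 - 11491\right) - 10097\right) = - 3 \cdot 5615 \left(-20069 - 10097\right) = - 3 \cdot 5615 \left(-30166\right) = \left(-3\right) \left(-169382090\right) = 508146270$)
$- \sqrt{Q + k} = - \sqrt{-10885 + 508146270} = - \sqrt{508135385}$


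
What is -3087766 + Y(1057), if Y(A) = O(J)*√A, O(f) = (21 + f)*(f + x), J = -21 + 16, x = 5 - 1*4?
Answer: -3087766 - 64*√1057 ≈ -3.0898e+6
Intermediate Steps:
x = 1 (x = 5 - 4 = 1)
J = -5
O(f) = (1 + f)*(21 + f) (O(f) = (21 + f)*(f + 1) = (21 + f)*(1 + f) = (1 + f)*(21 + f))
Y(A) = -64*√A (Y(A) = (21 + (-5)² + 22*(-5))*√A = (21 + 25 - 110)*√A = -64*√A)
-3087766 + Y(1057) = -3087766 - 64*√1057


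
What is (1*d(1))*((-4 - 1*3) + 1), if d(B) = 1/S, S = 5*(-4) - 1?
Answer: 2/7 ≈ 0.28571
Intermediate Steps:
S = -21 (S = -20 - 1 = -21)
d(B) = -1/21 (d(B) = 1/(-21) = -1/21)
(1*d(1))*((-4 - 1*3) + 1) = (1*(-1/21))*((-4 - 1*3) + 1) = -((-4 - 3) + 1)/21 = -(-7 + 1)/21 = -1/21*(-6) = 2/7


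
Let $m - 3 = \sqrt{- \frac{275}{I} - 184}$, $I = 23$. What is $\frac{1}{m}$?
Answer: $\frac{69}{4714} - \frac{i \sqrt{103661}}{4714} \approx 0.014637 - 0.0683 i$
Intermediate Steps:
$m = 3 + \frac{i \sqrt{103661}}{23}$ ($m = 3 + \sqrt{- \frac{275}{23} - 184} = 3 + \sqrt{- \frac{4507}{23}} = 3 + \frac{i \sqrt{103661}}{23} \approx 3.0 + 13.998 i$)
$\frac{1}{m} = \frac{1}{3 + \frac{i \sqrt{103661}}{23}}$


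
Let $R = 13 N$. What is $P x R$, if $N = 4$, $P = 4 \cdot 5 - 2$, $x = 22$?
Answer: $20592$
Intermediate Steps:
$P = 18$ ($P = 20 - 2 = 18$)
$R = 52$ ($R = 13 \cdot 4 = 52$)
$P x R = 18 \cdot 22 \cdot 52 = 396 \cdot 52 = 20592$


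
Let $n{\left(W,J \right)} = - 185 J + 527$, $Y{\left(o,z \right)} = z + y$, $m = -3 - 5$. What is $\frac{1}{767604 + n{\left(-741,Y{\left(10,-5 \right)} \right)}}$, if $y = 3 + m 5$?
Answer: $\frac{1}{775901} \approx 1.2888 \cdot 10^{-6}$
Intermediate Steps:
$m = -8$ ($m = -3 - 5 = -8$)
$y = -37$ ($y = 3 - 40 = -37$)
$Y{\left(o,z \right)} = -37 + z$ ($Y{\left(o,z \right)} = z - 37 = -37 + z$)
$n{\left(W,J \right)} = 527 - 185 J$
$\frac{1}{767604 + n{\left(-741,Y{\left(10,-5 \right)} \right)}} = \frac{1}{767604 - \left(-527 + 185 \left(-37 - 5\right)\right)} = \frac{1}{767604 + \left(527 - -7770\right)} = \frac{1}{767604 + \left(527 + 7770\right)} = \frac{1}{767604 + 8297} = \frac{1}{775901}$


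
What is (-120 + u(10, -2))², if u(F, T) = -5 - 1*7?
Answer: 17424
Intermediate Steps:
u(F, T) = -12 (u(F, T) = -5 - 7 = -12)
(-120 + u(10, -2))² = (-120 - 12)² = (-132)² = 17424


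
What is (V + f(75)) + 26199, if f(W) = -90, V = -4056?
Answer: 22053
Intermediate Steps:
(V + f(75)) + 26199 = (-4056 - 90) + 26199 = -4146 + 26199 = 22053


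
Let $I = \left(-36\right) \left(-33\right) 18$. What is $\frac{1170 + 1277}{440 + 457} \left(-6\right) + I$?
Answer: $\frac{6388922}{299} \approx 21368.0$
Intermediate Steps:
$I = 21384$ ($I = 1188 \cdot 18 = 21384$)
$\frac{1170 + 1277}{440 + 457} \left(-6\right) + I = \frac{1170 + 1277}{440 + 457} \left(-6\right) + 21384 = \frac{2447}{897} \left(-6\right) + 21384 = - \frac{4894}{299} + 21384 = \frac{6388922}{299}$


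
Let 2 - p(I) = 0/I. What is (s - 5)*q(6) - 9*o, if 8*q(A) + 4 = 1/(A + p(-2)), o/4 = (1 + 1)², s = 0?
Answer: -9061/64 ≈ -141.58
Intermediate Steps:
p(I) = 2 (p(I) = 2 - 0/I = 2 - 1*0 = 2 + 0 = 2)
o = 16 (o = 4*(1 + 1)² = 4*2² = 4*4 = 16)
q(A) = -½ + 1/(8*(2 + A)) (q(A) = -½ + 1/(8*(A + 2)) = -½ + 1/(8*(2 + A)))
(s - 5)*q(6) - 9*o = (0 - 5)*((-7 - 4*6)/(8*(2 + 6))) - 9*16 = -5*(-7 - 24)/(8*8) - 144 = -5*(-31)/(8*8) - 144 = -5*(-31/64) - 144 = 155/64 - 144 = -9061/64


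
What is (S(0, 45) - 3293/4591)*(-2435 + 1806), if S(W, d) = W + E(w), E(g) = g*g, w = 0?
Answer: 2071297/4591 ≈ 451.16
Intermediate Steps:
E(g) = g**2
S(W, d) = W (S(W, d) = W + 0**2 = W + 0 = W)
(S(0, 45) - 3293/4591)*(-2435 + 1806) = (0 - 3293/4591)*(-2435 + 1806) = (0 - 3293*1/4591)*(-629) = (0 - 3293/4591)*(-629) = -3293/4591*(-629) = 2071297/4591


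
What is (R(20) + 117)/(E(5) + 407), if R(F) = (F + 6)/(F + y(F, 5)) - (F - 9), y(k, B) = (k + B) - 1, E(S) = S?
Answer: 2345/9064 ≈ 0.25872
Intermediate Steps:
y(k, B) = -1 + B + k (y(k, B) = (B + k) - 1 = -1 + B + k)
R(F) = 9 - F + (6 + F)/(4 + 2*F) (R(F) = (F + 6)/(F + (-1 + 5 + F)) - (F - 9) = (6 + F)/(F + (4 + F)) - (-9 + F) = (6 + F)/(4 + 2*F) + (9 - F) = 9 - F + (6 + F)/(4 + 2*F))
(R(20) + 117)/(E(5) + 407) = ((21 - 1*20² + (15/2)*20)/(2 + 20) + 117)/(5 + 407) = ((21 - 1*400 + 150)/22 + 117)/412 = ((21 - 400 + 150)/22 + 117)*(1/412) = ((1/22)*(-229) + 117)*(1/412) = (-229/22 + 117)*(1/412) = (2345/22)*(1/412) = 2345/9064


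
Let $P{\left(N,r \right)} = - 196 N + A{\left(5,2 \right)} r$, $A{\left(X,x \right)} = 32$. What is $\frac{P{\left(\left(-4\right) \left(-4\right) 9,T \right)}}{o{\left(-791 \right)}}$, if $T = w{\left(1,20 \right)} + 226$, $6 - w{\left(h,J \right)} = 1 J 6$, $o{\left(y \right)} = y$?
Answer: $\frac{3520}{113} \approx 31.15$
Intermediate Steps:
$w{\left(h,J \right)} = 6 - 6 J$ ($w{\left(h,J \right)} = 6 - 1 J 6 = 6 - J 6 = 6 - 6 J$)
$T = 112$ ($T = \left(6 - 120\right) + 226 = -114 + 226 = 112$)
$P{\left(N,r \right)} = - 196 N + 32 r$
$\frac{P{\left(\left(-4\right) \left(-4\right) 9,T \right)}}{o{\left(-791 \right)}} = \frac{- 196 \left(-4\right) \left(-4\right) 9 + 32 \cdot 112}{-791} = \left(- 196 \cdot 16 \cdot 9 + 3584\right) \left(- \frac{1}{791}\right) = \left(\left(-196\right) 144 + 3584\right) \left(- \frac{1}{791}\right) = \left(-28224 + 3584\right) \left(- \frac{1}{791}\right) = \left(-24640\right) \left(- \frac{1}{791}\right) = \frac{3520}{113}$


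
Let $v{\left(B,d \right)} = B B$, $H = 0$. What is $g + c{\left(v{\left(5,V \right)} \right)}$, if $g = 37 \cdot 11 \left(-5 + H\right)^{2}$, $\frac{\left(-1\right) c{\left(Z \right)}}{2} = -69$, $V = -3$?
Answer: $10313$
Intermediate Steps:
$v{\left(B,d \right)} = B^{2}$
$c{\left(Z \right)} = 138$ ($c{\left(Z \right)} = \left(-2\right) \left(-69\right) = 138$)
$g = 10175$ ($g = 37 \cdot 11 \left(-5 + 0\right)^{2} = 407 \left(-5\right)^{2} = 407 \cdot 25 = 10175$)
$g + c{\left(v{\left(5,V \right)} \right)} = 10175 + 138 = 10313$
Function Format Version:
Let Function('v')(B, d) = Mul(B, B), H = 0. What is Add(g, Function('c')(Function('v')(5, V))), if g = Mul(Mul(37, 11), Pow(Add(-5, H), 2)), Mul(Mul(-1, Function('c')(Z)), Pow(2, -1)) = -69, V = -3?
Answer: 10313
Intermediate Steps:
Function('v')(B, d) = Pow(B, 2)
Function('c')(Z) = 138 (Function('c')(Z) = Mul(-2, -69) = 138)
g = 10175 (g = Mul(Mul(37, 11), Pow(Add(-5, 0), 2)) = Mul(407, Pow(-5, 2)) = Mul(407, 25) = 10175)
Add(g, Function('c')(Function('v')(5, V))) = Add(10175, 138) = 10313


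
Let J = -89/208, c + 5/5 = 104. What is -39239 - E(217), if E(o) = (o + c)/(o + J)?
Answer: -1767665793/45047 ≈ -39241.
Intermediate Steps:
c = 103 (c = -1 + 104 = 103)
J = -89/208 (J = -89*1/208 = -89/208 ≈ -0.42788)
E(o) = (103 + o)/(-89/208 + o) (E(o) = (o + 103)/(o - 89/208) = (103 + o)/(-89/208 + o))
-39239 - E(217) = -39239 - 208*(103 + 217)/(-89 + 208*217) = -39239 - 208*320/(-89 + 45136) = -39239 - 208*320/45047 = -39239 - 1*66560/45047 = -39239 - 66560/45047 = -1767665793/45047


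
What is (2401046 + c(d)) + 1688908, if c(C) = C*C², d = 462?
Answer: 102701082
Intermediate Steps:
c(C) = C³
(2401046 + c(d)) + 1688908 = (2401046 + 462³) + 1688908 = (2401046 + 98611128) + 1688908 = 101012174 + 1688908 = 102701082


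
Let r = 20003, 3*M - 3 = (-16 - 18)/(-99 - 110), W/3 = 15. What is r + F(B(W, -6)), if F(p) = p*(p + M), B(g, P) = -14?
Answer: 12655519/627 ≈ 20184.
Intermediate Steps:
W = 45 (W = 3*15 = 45)
M = 661/627 (M = 1 + ((-16 - 18)/(-99 - 110))/3 = 1 + (-34/(-209))/3 = 1 + (-34*(-1/209))/3 = 1 + (⅓)*(34/209) = 1 + 34/627 = 661/627 ≈ 1.0542)
F(p) = p*(661/627 + p) (F(p) = p*(p + 661/627) = p*(661/627 + p))
r + F(B(W, -6)) = 20003 + (1/627)*(-14)*(661 + 627*(-14)) = 20003 + (1/627)*(-14)*(661 - 8778) = 20003 + (1/627)*(-14)*(-8117) = 20003 + 113638/627 = 12655519/627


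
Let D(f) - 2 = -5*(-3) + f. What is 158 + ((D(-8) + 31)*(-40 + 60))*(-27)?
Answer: -21442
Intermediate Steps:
D(f) = 17 + f (D(f) = 2 + (-5*(-3) + f) = 2 + (15 + f) = 17 + f)
158 + ((D(-8) + 31)*(-40 + 60))*(-27) = 158 + (((17 - 8) + 31)*(-40 + 60))*(-27) = 158 + ((9 + 31)*20)*(-27) = 158 + (40*20)*(-27) = 158 + 800*(-27) = 158 - 21600 = -21442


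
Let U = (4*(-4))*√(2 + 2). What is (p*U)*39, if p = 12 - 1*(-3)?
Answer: -18720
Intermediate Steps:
U = -32 (U = -16*√4 = -16*2 = -32)
p = 15 (p = 12 + 3 = 15)
(p*U)*39 = (15*(-32))*39 = -480*39 = -18720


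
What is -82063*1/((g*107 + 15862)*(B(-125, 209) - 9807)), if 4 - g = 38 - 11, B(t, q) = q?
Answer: 82063/128622798 ≈ 0.00063801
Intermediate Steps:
g = -23 (g = 4 - (38 - 11) = 4 - 1*27 = 4 - 27 = -23)
-82063*1/((g*107 + 15862)*(B(-125, 209) - 9807)) = -82063*1/((209 - 9807)*(-23*107 + 15862)) = -82063*(-1/(9598*(-2461 + 15862))) = -82063/(13401*(-9598)) = -82063/(-128622798) = -82063*(-1/128622798) = 82063/128622798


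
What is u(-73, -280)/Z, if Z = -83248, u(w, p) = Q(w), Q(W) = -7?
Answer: 7/83248 ≈ 8.4086e-5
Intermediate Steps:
u(w, p) = -7
u(-73, -280)/Z = -7/(-83248) = -7*(-1/83248) = 7/83248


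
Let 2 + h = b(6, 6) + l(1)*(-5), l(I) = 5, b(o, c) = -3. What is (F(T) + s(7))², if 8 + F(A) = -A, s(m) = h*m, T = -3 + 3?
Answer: 47524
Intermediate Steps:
T = 0
h = -30 (h = -2 + (-3 + 5*(-5)) = -2 + (-3 - 25) = -2 - 28 = -30)
s(m) = -30*m
F(A) = -8 - A
(F(T) + s(7))² = ((-8 - 1*0) - 30*7)² = ((-8 + 0) - 210)² = (-8 - 210)² = (-218)² = 47524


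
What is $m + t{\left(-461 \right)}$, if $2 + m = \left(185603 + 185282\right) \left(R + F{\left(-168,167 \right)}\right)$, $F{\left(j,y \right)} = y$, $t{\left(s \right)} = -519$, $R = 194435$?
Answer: $72174962249$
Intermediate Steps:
$m = 72174962768$ ($m = -2 + \left(185603 + 185282\right) \left(194435 + 167\right) = -2 + 370885 \cdot 194602 = -2 + 72174962770 = 72174962768$)
$m + t{\left(-461 \right)} = 72174962768 - 519 = 72174962249$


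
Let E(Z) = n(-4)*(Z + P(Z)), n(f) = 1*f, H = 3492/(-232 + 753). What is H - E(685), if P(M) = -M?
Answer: 3492/521 ≈ 6.7025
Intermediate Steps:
H = 3492/521 ≈ 6.7025
n(f) = f
E(Z) = 0 (E(Z) = -4*(Z - Z) = -4*0 = 0)
H - E(685) = 3492/521 - 1*0 = 3492/521 + 0 = 3492/521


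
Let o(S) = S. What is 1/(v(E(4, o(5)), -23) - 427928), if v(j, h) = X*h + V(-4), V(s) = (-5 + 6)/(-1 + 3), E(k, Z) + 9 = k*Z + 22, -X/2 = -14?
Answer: -2/857143 ≈ -2.3333e-6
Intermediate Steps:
X = 28 (X = -2*(-14) = 28)
E(k, Z) = 13 + Z*k (E(k, Z) = -9 + (k*Z + 22) = -9 + (Z*k + 22) = -9 + (22 + Z*k) = 13 + Z*k)
V(s) = ½ (V(s) = 1/2 = 1*(½) = ½)
v(j, h) = ½ + 28*h (v(j, h) = 28*h + ½ = ½ + 28*h)
1/(v(E(4, o(5)), -23) - 427928) = 1/((½ + 28*(-23)) - 427928) = 1/((½ - 644) - 427928) = 1/(-1287/2 - 427928) = 1/(-857143/2) = -2/857143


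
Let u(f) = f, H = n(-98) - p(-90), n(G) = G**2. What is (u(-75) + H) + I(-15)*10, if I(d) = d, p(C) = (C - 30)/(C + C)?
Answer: 28135/3 ≈ 9378.3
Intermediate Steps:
p(C) = (-30 + C)/(2*C) (p(C) = (-30 + C)/((2*C)) = (-30 + C)*(1/(2*C)) = (-30 + C)/(2*C))
H = 28810/3 (H = (-98)**2 - (-30 - 90)/(2*(-90)) = 9604 - (-1)*(-120)/(2*90) = 9604 - 1*2/3 = 9604 - 2/3 = 28810/3 ≈ 9603.3)
(u(-75) + H) + I(-15)*10 = (-75 + 28810/3) - 15*10 = 28585/3 - 150 = 28135/3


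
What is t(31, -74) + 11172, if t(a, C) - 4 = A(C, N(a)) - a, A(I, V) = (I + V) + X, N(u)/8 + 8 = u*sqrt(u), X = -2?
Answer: 11005 + 248*sqrt(31) ≈ 12386.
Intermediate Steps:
N(u) = -64 + 8*u**(3/2) (N(u) = -64 + 8*(u*sqrt(u)) = -64 + 8*u**(3/2))
A(I, V) = -2 + I + V (A(I, V) = (I + V) - 2 = -2 + I + V)
t(a, C) = -62 + C - a + 8*a**(3/2) (t(a, C) = 4 + ((-2 + C + (-64 + 8*a**(3/2))) - a) = 4 + ((-66 + C + 8*a**(3/2)) - a) = 4 + (-66 + C - a + 8*a**(3/2)) = -62 + C - a + 8*a**(3/2))
t(31, -74) + 11172 = (-62 - 74 - 1*31 + 8*31**(3/2)) + 11172 = (-62 - 74 - 31 + 8*(31*sqrt(31))) + 11172 = (-62 - 74 - 31 + 248*sqrt(31)) + 11172 = (-167 + 248*sqrt(31)) + 11172 = 11005 + 248*sqrt(31)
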